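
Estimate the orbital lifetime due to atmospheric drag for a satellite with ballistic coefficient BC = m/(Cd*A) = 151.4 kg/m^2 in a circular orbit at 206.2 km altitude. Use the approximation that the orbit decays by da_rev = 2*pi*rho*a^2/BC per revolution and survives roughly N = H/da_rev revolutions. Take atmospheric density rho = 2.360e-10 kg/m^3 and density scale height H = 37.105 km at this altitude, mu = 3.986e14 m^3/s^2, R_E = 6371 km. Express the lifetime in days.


a = R_E + alt = 6577.2000 km = 6.5772e+06 m
da_rev = 2*pi*rho*a^2/BC = 2*pi*2.360e-10*(6.5772e+06)^2/151.4 = 423.689882 m per revolution
N = H/da_rev = 37105.0000 m / 423.689882 m = 87.5758 revolutions
P = 2*pi*sqrt(a^3/mu) = 5308.5119 s
lifetime = N*P = 87.5758 * 5308.5119 = 464897.4209 s = 5.3808 days

5.3808 days


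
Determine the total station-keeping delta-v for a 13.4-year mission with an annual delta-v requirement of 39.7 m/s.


dV = rate * years = 39.7 * 13.4
dV = 531.9800 m/s

531.9800 m/s


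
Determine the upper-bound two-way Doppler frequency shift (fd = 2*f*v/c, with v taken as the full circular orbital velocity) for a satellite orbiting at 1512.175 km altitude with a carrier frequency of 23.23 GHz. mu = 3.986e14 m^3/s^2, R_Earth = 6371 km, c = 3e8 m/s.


r = 7.883175e+06 m
v = sqrt(mu/r) = 7110.7934 m/s (worst-case radial velocity)
f = 23.23 GHz = 2.323e+10 Hz
fd = 2*f*v/c = 2*2.323e+10*7110.7934/3.0e+08
fd = 1.1012249e+06 Hz

1.1012e+06 Hz


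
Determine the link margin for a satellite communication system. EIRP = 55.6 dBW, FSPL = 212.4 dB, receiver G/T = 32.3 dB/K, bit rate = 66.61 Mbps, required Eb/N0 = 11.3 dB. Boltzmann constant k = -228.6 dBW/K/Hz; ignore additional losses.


C/N0 = EIRP - FSPL + G/T - k = 55.6 - 212.4 + 32.3 - (-228.6)
C/N0 = 104.1000 dB-Hz
R_b = 66.61 Mbps = 6.661e+07 bps -> 10*log10(R_b) = 78.2354 dB-Hz
Eb/N0 = C/N0 - 10*log10(R_b) = 104.1000 - 78.2354 = 25.8646 dB
Margin = Eb/N0 - Eb/N0_req = 25.8646 - 11.3 = 14.5646 dB (link closes)

14.5646 dB


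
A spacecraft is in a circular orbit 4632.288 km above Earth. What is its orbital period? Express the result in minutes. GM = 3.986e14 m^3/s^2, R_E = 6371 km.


r = 11003.2880 km = 1.1003288e+07 m
T = 2*pi*sqrt(r^3/mu) = 2*pi*sqrt(1.3321939e+21 / 3.986e14)
T = 11486.6911 s = 191.4449 min

191.4449 minutes


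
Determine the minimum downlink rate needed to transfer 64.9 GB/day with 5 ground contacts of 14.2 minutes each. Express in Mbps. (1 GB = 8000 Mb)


total contact time = 5 * 14.2 * 60 = 4260.0000 s
data = 64.9 GB = 519200.0000 Mb
rate = 519200.0000 / 4260.0000 = 121.8779 Mbps

121.8779 Mbps


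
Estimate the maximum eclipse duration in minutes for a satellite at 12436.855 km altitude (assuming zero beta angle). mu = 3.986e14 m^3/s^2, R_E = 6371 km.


r = 18807.8550 km
T = 427.8277 min
Eclipse fraction = arcsin(R_E/r)/pi = arcsin(6371.0000/18807.8550)/pi
= arcsin(0.3387414)/pi = 0.1100012
Eclipse duration = 0.1100012 * 427.8277 = 47.0616 min

47.0616 minutes


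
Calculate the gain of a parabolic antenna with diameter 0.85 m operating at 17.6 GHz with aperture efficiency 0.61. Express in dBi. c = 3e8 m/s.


lambda = c/f = 3e8 / 1.76e+10 = 0.01704545 m
G = eta*(pi*D/lambda)^2 = 0.61*(pi*0.85/0.01704545)^2
G = 14970.9810 (linear)
G = 10*log10(14970.9810) = 41.7525 dBi

41.7525 dBi


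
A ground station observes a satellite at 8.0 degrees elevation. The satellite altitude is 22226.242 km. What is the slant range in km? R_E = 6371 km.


h = 22226.242 km, el = 8.0 deg
d = -R_E*sin(el) + sqrt((R_E*sin(el))^2 + 2*R_E*h + h^2)
d = -6371.0000*sin(0.1396263) + sqrt((6371.0000*0.1391731)^2 + 2*6371.0000*22226.242 + 22226.242^2)
d = 27005.9580 km

27005.9580 km


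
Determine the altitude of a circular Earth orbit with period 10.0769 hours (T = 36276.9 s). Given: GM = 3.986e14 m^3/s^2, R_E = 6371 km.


T = 36276.9 s
r = (mu*T^2/(4*pi^2))^(1/3) = (3.986e14 * 36276.9^2 / (4*pi^2))^(1/3)
r = 2.3685322e+07 m = 23685.3222 km
alt = r - R_E = 23685.3222 - 6371 = 17314.3222 km

17314.3222 km


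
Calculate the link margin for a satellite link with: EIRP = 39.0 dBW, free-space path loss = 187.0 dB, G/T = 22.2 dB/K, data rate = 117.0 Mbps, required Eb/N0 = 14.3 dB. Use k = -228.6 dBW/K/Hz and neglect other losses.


C/N0 = EIRP - FSPL + G/T - k = 39.0 - 187.0 + 22.2 - (-228.6)
C/N0 = 102.8000 dB-Hz
R_b = 117.0 Mbps = 1.17e+08 bps -> 10*log10(R_b) = 80.6819 dB-Hz
Eb/N0 = C/N0 - 10*log10(R_b) = 102.8000 - 80.6819 = 22.1181 dB
Margin = Eb/N0 - Eb/N0_req = 22.1181 - 14.3 = 7.8181 dB (link closes)

7.8181 dB


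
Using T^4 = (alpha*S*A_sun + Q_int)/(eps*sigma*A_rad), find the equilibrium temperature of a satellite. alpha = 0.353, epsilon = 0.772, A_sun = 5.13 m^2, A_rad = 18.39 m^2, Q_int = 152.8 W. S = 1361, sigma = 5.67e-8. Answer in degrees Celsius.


Numerator = alpha*S*A_sun + Q_int = 0.353*1361*5.13 + 152.8 = 2617.4213 W
Denominator = eps*sigma*A_rad = 0.772*5.67e-8*18.39 = 8.0497444e-07 W/K^4
T^4 = 3.2515583e+09 K^4
T = 238.7937 K = -34.3563 C

-34.3563 degrees Celsius


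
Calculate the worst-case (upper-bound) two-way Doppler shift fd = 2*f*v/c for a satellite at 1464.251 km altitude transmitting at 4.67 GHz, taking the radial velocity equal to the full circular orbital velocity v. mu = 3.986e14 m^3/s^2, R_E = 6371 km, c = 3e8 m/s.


r = 7.835251e+06 m
v = sqrt(mu/r) = 7132.5067 m/s (worst-case radial velocity)
f = 4.67 GHz = 4.67e+09 Hz
fd = 2*f*v/c = 2*4.67e+09*7132.5067/3.0e+08
fd = 222058.7097 Hz

222058.7097 Hz


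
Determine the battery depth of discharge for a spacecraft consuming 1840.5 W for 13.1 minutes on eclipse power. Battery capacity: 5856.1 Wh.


E_used = P * t / 60 = 1840.5 * 13.1 / 60 = 401.8425 Wh
DOD = E_used / E_total * 100 = 401.8425 / 5856.1 * 100
DOD = 6.8619 %

6.8619 %


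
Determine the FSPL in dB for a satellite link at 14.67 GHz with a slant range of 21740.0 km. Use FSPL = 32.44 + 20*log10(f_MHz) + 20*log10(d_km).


f = 14.67 GHz = 14670.0000 MHz
d = 21740.0 km
FSPL = 32.44 + 20*log10(14670.0000) + 20*log10(21740.0)
FSPL = 32.44 + 83.3286 + 86.7452
FSPL = 202.5138 dB

202.5138 dB


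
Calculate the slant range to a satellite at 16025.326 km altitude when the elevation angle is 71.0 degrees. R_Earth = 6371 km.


h = 16025.326 km, el = 71.0 deg
d = -R_E*sin(el) + sqrt((R_E*sin(el))^2 + 2*R_E*h + h^2)
d = -6371.0000*sin(1.2392) + sqrt((6371.0000*0.9455186)^2 + 2*6371.0000*16025.326 + 16025.326^2)
d = 16276.1714 km

16276.1714 km


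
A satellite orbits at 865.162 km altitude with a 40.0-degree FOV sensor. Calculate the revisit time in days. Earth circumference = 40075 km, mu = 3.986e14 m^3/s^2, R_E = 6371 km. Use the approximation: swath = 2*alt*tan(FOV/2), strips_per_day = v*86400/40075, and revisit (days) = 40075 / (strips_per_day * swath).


swath = 2*865.162*tan(0.3490659) = 629.7864 km
v = sqrt(mu/r) = 7421.8899 m/s = 7.4219 km/s
strips/day = v*86400/40075 = 7.4219*86400/40075 = 16.0013
coverage/day = strips * swath = 16.0013 * 629.7864 = 10077.3889 km
revisit = 40075 / 10077.3889 = 3.9767 days

3.9767 days


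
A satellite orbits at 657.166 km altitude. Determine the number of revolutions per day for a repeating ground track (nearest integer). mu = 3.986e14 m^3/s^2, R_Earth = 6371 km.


r = 7.028166e+06 m
T = 2*pi*sqrt(r^3/mu) = 5863.7337 s = 97.7289 min
revs/day = 1440 / 97.7289 = 14.7346
Rounded: 15 revolutions per day

15 revolutions per day


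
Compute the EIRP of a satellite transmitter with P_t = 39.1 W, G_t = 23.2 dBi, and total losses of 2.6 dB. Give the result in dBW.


Pt = 39.1 W = 15.9218 dBW
EIRP = Pt_dBW + Gt - losses = 15.9218 + 23.2 - 2.6 = 36.5218 dBW

36.5218 dBW


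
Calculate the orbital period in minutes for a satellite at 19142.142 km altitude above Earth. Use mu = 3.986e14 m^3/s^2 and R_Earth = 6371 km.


r = 25513.1420 km = 2.5513142e+07 m
T = 2*pi*sqrt(r^3/mu) = 2*pi*sqrt(1.6607025e+22 / 3.986e14)
T = 40556.1892 s = 675.9365 min

675.9365 minutes


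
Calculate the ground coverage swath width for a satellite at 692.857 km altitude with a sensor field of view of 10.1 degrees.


FOV = 10.1 deg = 0.1762783 rad
swath = 2 * alt * tan(FOV/2) = 2 * 692.857 * tan(0.08813913)
swath = 2 * 692.857 * 0.08836808
swath = 122.4529 km

122.4529 km


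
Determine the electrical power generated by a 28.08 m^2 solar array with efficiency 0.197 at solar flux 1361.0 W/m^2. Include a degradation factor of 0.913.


P = area * eta * S * degradation
P = 28.08 * 0.197 * 1361.0 * 0.913
P = 6873.7263 W

6873.7263 W


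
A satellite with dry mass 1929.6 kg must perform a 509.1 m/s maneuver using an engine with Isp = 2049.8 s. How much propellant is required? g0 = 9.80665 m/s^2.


ve = Isp * g0 = 2049.8 * 9.80665 = 20101.671170 m/s
mass ratio = exp(dv/ve) = exp(509.1/20101.671170) = 1.02564969
m_prop = m_dry * (mr - 1) = 1929.6 * (1.02564969 - 1)
m_prop = 49.4936 kg

49.4936 kg


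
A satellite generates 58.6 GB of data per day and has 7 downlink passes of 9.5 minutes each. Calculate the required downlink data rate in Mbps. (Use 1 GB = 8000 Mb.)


total contact time = 7 * 9.5 * 60 = 3990.0000 s
data = 58.6 GB = 468800.0000 Mb
rate = 468800.0000 / 3990.0000 = 117.4937 Mbps

117.4937 Mbps


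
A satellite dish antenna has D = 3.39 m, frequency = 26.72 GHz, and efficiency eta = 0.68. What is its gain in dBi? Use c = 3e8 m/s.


lambda = c/f = 3e8 / 2.672e+10 = 0.01122754 m
G = eta*(pi*D/lambda)^2 = 0.68*(pi*3.39/0.01122754)^2
G = 611840.8261 (linear)
G = 10*log10(611840.8261) = 57.8664 dBi

57.8664 dBi


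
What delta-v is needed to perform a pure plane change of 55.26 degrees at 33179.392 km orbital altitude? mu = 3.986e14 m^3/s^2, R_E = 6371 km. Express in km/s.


r = 39550.3920 km = 3.9550392e+07 m
V = sqrt(mu/r) = 3174.6310 m/s
di = 55.26 deg = 0.9644689 rad
dV = 2*V*sin(di/2) = 2*3174.6310*sin(0.4822345)
dV = 2944.5336 m/s = 2.9445 km/s

2.9445 km/s


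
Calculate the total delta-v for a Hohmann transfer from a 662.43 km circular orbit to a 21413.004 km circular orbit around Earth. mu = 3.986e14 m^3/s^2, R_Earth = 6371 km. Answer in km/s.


r1 = 7033.4300 km = 7.03343e+06 m
r2 = 27784.0040 km = 2.7784004e+07 m
dv1 = sqrt(mu/r1)*(sqrt(2*r2/(r1+r2)) - 1) = 1982.3123 m/s
dv2 = sqrt(mu/r2)*(1 - sqrt(2*r1/(r1+r2))) = 1380.1336 m/s
total dv = |dv1| + |dv2| = 1982.3123 + 1380.1336 = 3362.4460 m/s = 3.3624 km/s

3.3624 km/s


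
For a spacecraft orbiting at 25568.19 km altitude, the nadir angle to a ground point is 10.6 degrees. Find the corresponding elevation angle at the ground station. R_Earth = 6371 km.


r = R_E + alt = 31939.1900 km
Law of sines in the satellite / Earth-center / ground-point triangle:
  sin(nadir)/R_E = sin(90 + el)/r  =>  cos(el) = (r/R_E)*sin(nadir)
cos(el) = (31939.1900 / 6371.0000) * sin(10.6 deg) = 0.9221876
el = arccos(0.9221876) = 22.7520 deg
(Earth-central angle = 90 - nadir - el = 56.6480 deg)

22.7520 degrees


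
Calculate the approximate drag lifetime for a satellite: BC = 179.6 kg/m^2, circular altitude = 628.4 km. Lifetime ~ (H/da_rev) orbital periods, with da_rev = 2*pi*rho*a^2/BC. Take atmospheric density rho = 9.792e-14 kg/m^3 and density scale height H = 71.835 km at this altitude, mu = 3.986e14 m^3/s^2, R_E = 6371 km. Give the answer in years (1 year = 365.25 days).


a = R_E + alt = 6999.4000 km = 6.9994e+06 m
da_rev = 2*pi*rho*a^2/BC = 2*pi*9.792e-14*(6.9994e+06)^2/179.6 = 0.16782883 m per revolution
N = H/da_rev = 71835.0000 m / 0.16782883 m = 428025.3873 revolutions
P = 2*pi*sqrt(a^3/mu) = 5827.7705 s
lifetime = N*P = 428025.3873 * 5827.7705 = 2.4944337e+09 s = 28870.7607 days
years = 28870.7607 / 365.25 = 79.0438 years

79.0438 years


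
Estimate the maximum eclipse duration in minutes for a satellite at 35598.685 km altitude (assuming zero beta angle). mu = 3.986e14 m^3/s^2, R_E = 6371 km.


r = 41969.6850 km
T = 1426.1445 min
Eclipse fraction = arcsin(R_E/r)/pi = arcsin(6371.0000/41969.6850)/pi
= arcsin(0.1518)/pi = 0.04850698
Eclipse duration = 0.04850698 * 1426.1445 = 69.1780 min

69.1780 minutes


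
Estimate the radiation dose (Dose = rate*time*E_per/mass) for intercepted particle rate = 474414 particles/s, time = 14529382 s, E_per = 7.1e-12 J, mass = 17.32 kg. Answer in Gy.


Total energy deposited = rate * time * E_per
  = 474414 * 14529382 * 7.1e-12 = 48.9399 J
Dose = E_total / mass = 48.9399 / 17.32
Dose = 2.8256 Gy

2.8256 Gy


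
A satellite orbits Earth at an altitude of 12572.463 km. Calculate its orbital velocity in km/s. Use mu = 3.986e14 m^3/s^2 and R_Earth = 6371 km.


r = R_E + alt = 6371.0 + 12572.463 = 18943.4630 km = 1.8943463e+07 m
v = sqrt(mu/r) = sqrt(3.986e14 / 1.8943463e+07) = 4587.1079 m/s = 4.5871 km/s

4.5871 km/s


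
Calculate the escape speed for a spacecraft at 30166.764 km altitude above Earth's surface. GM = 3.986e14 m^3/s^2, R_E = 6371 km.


r = 6371.0 + 30166.764 = 36537.7640 km = 3.6537764e+07 m
v_esc = sqrt(2*mu/r) = sqrt(2*3.986e14 / 3.6537764e+07)
v_esc = 4671.0301 m/s = 4.6710 km/s

4.6710 km/s


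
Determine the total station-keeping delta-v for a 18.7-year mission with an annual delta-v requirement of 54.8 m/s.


dV = rate * years = 54.8 * 18.7
dV = 1024.7600 m/s

1024.7600 m/s


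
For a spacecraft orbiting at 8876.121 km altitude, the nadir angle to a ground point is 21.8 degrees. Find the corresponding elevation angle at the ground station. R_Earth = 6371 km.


r = R_E + alt = 15247.1210 km
Law of sines in the satellite / Earth-center / ground-point triangle:
  sin(nadir)/R_E = sin(90 + el)/r  =>  cos(el) = (r/R_E)*sin(nadir)
cos(el) = (15247.1210 / 6371.0000) * sin(21.8 deg) = 0.8887601
el = arccos(0.8887601) = 27.2822 deg
(Earth-central angle = 90 - nadir - el = 40.9178 deg)

27.2822 degrees


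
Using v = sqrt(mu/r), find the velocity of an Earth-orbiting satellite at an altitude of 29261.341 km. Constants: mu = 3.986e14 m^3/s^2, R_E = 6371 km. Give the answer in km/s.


r = R_E + alt = 6371.0 + 29261.341 = 35632.3410 km = 3.5632341e+07 m
v = sqrt(mu/r) = sqrt(3.986e14 / 3.5632341e+07) = 3344.6176 m/s = 3.3446 km/s

3.3446 km/s


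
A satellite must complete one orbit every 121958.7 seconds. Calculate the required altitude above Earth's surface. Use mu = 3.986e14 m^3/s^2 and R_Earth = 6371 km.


T = 121958.7 s
r = (mu*T^2/(4*pi^2))^(1/3) = (3.986e14 * 121958.7^2 / (4*pi^2))^(1/3)
r = 5.3153807e+07 m = 53153.8072 km
alt = r - R_E = 53153.8072 - 6371 = 46782.8072 km

46782.8072 km


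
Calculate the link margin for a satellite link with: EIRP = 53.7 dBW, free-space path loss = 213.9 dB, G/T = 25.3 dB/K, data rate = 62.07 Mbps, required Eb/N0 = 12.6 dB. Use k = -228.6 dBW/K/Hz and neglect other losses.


C/N0 = EIRP - FSPL + G/T - k = 53.7 - 213.9 + 25.3 - (-228.6)
C/N0 = 93.7000 dB-Hz
R_b = 62.07 Mbps = 6.207e+07 bps -> 10*log10(R_b) = 77.9288 dB-Hz
Eb/N0 = C/N0 - 10*log10(R_b) = 93.7000 - 77.9288 = 15.7712 dB
Margin = Eb/N0 - Eb/N0_req = 15.7712 - 12.6 = 3.1712 dB (link closes)

3.1712 dB


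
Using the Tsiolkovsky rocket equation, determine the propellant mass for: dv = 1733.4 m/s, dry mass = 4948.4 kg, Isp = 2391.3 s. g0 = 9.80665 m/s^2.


ve = Isp * g0 = 2391.3 * 9.80665 = 23450.642145 m/s
mass ratio = exp(dv/ve) = exp(1733.4/23450.642145) = 1.07671738
m_prop = m_dry * (mr - 1) = 4948.4 * (1.07671738 - 1)
m_prop = 379.6283 kg

379.6283 kg


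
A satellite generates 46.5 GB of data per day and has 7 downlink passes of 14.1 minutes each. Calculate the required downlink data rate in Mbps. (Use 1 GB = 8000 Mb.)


total contact time = 7 * 14.1 * 60 = 5922.0000 s
data = 46.5 GB = 372000.0000 Mb
rate = 372000.0000 / 5922.0000 = 62.8166 Mbps

62.8166 Mbps


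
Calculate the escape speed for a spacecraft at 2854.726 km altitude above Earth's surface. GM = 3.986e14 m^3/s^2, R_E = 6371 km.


r = 6371.0 + 2854.726 = 9225.7260 km = 9.225726e+06 m
v_esc = sqrt(2*mu/r) = sqrt(2*3.986e14 / 9.225726e+06)
v_esc = 9295.7272 m/s = 9.2957 km/s

9.2957 km/s


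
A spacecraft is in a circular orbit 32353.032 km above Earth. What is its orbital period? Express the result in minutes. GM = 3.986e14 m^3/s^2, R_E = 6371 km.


r = 38724.0320 km = 3.8724032e+07 m
T = 2*pi*sqrt(r^3/mu) = 2*pi*sqrt(5.8068648e+22 / 3.986e14)
T = 75837.1628 s = 1263.9527 min

1263.9527 minutes


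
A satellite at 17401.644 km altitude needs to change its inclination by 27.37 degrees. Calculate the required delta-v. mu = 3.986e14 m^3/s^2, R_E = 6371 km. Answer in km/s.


r = 23772.6440 km = 2.3772644e+07 m
V = sqrt(mu/r) = 4094.7737 m/s
di = 27.37 deg = 0.4776966 rad
dV = 2*V*sin(di/2) = 2*4094.7737*sin(0.2388483)
dV = 1937.5141 m/s = 1.9375 km/s

1.9375 km/s


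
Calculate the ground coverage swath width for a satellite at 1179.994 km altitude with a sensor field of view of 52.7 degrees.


FOV = 52.7 deg = 0.9197885 rad
swath = 2 * alt * tan(FOV/2) = 2 * 1179.994 * tan(0.4598943)
swath = 2 * 1179.994 * 0.4953171
swath = 1168.9424 km

1168.9424 km


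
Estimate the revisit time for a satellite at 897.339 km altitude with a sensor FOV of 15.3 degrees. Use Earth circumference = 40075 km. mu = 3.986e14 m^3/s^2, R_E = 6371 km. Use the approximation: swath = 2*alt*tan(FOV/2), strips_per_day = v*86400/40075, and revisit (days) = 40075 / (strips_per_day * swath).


swath = 2*897.339*tan(0.1335177) = 241.0554 km
v = sqrt(mu/r) = 7405.4433 m/s = 7.4054 km/s
strips/day = v*86400/40075 = 7.4054*86400/40075 = 15.9658
coverage/day = strips * swath = 15.9658 * 241.0554 = 3848.6474 km
revisit = 40075 / 3848.6474 = 10.4127 days

10.4127 days


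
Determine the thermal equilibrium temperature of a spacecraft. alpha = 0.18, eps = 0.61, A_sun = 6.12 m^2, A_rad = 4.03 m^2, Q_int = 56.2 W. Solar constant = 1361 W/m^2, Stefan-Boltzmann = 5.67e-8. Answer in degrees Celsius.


Numerator = alpha*S*A_sun + Q_int = 0.18*1361*6.12 + 56.2 = 1555.4776 W
Denominator = eps*sigma*A_rad = 0.61*5.67e-8*4.03 = 1.3938561e-07 W/K^4
T^4 = 1.1159528e+10 K^4
T = 325.0210 K = 51.8710 C

51.8710 degrees Celsius


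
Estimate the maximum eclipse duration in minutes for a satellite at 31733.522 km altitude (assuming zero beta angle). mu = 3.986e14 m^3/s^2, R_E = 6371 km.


r = 38104.5220 km
T = 1233.7431 min
Eclipse fraction = arcsin(R_E/r)/pi = arcsin(6371.0000/38104.5220)/pi
= arcsin(0.167198)/pi = 0.05347192
Eclipse duration = 0.05347192 * 1233.7431 = 65.9706 min

65.9706 minutes


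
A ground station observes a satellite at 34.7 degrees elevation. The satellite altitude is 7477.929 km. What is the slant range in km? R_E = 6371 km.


h = 7477.929 km, el = 34.7 deg
d = -R_E*sin(el) + sqrt((R_E*sin(el))^2 + 2*R_E*h + h^2)
d = -6371.0000*sin(0.6056293) + sqrt((6371.0000*0.5692795)^2 + 2*6371.0000*7477.929 + 7477.929^2)
d = 9193.3171 km

9193.3171 km


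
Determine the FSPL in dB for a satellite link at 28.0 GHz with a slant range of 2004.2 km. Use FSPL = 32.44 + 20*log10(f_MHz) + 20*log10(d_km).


f = 28.0 GHz = 28000.0000 MHz
d = 2004.2 km
FSPL = 32.44 + 20*log10(28000.0000) + 20*log10(2004.2)
FSPL = 32.44 + 88.9432 + 66.0388
FSPL = 187.4220 dB

187.4220 dB


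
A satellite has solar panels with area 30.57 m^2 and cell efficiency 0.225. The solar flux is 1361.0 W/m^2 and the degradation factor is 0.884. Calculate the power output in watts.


P = area * eta * S * degradation
P = 30.57 * 0.225 * 1361.0 * 0.884
P = 8275.3877 W

8275.3877 W


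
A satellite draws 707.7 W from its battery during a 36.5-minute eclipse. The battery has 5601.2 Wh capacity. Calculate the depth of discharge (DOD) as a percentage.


E_used = P * t / 60 = 707.7 * 36.5 / 60 = 430.5175 Wh
DOD = E_used / E_total * 100 = 430.5175 / 5601.2 * 100
DOD = 7.6862 %

7.6862 %


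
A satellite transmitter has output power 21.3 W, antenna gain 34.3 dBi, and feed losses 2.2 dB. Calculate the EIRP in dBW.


Pt = 21.3 W = 13.2838 dBW
EIRP = Pt_dBW + Gt - losses = 13.2838 + 34.3 - 2.2 = 45.3838 dBW

45.3838 dBW


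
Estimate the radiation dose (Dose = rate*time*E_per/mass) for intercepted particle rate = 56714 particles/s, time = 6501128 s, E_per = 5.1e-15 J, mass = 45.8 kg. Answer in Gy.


Total energy deposited = rate * time * E_per
  = 56714 * 6501128 * 5.1e-15 = 0.001880395 J
Dose = E_total / mass = 0.001880395 / 45.8
Dose = 4.1056667e-05 Gy

4.1057e-05 Gy


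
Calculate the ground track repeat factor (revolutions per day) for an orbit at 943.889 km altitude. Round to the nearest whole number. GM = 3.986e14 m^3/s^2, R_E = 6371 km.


r = 7.314889e+06 m
T = 2*pi*sqrt(r^3/mu) = 6226.1966 s = 103.7699 min
revs/day = 1440 / 103.7699 = 13.8769
Rounded: 14 revolutions per day

14 revolutions per day


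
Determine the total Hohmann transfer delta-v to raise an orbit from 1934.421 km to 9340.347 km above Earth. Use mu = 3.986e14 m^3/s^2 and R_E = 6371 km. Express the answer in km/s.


r1 = 8305.4210 km = 8.305421e+06 m
r2 = 15711.3470 km = 1.5711347e+07 m
dv1 = sqrt(mu/r1)*(sqrt(2*r2/(r1+r2)) - 1) = 996.4619 m/s
dv2 = sqrt(mu/r2)*(1 - sqrt(2*r1/(r1+r2))) = 847.9792 m/s
total dv = |dv1| + |dv2| = 996.4619 + 847.9792 = 1844.4411 m/s = 1.8444 km/s

1.8444 km/s


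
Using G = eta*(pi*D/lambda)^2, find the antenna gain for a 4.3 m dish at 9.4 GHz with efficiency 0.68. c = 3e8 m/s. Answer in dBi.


lambda = c/f = 3e8 / 9.4e+09 = 0.03191489 m
G = eta*(pi*D/lambda)^2 = 0.68*(pi*4.3/0.03191489)^2
G = 121831.2688 (linear)
G = 10*log10(121831.2688) = 50.8576 dBi

50.8576 dBi


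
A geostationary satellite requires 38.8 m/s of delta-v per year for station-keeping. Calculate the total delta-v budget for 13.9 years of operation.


dV = rate * years = 38.8 * 13.9
dV = 539.3200 m/s

539.3200 m/s


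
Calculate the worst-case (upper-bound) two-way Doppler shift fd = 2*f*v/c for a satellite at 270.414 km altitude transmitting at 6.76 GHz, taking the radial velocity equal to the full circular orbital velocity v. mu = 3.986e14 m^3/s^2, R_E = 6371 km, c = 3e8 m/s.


r = 6.641414e+06 m
v = sqrt(mu/r) = 7747.0859 m/s (worst-case radial velocity)
f = 6.76 GHz = 6.76e+09 Hz
fd = 2*f*v/c = 2*6.76e+09*7747.0859/3.0e+08
fd = 349135.3371 Hz

349135.3371 Hz


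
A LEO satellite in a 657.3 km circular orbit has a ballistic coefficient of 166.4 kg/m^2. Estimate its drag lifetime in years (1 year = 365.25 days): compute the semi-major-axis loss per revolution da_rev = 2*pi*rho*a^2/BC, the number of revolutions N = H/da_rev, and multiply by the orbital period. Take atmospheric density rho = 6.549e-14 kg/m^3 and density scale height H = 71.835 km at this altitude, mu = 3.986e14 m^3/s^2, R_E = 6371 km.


a = R_E + alt = 7028.3000 km = 7.0283e+06 m
da_rev = 2*pi*rho*a^2/BC = 2*pi*6.549e-14*(7.0283e+06)^2/166.4 = 0.122152432 m per revolution
N = H/da_rev = 71835.0000 m / 0.122152432 m = 588076.7065 revolutions
P = 2*pi*sqrt(a^3/mu) = 5863.9014 s
lifetime = N*P = 588076.7065 * 5863.9014 = 3.4484238e+09 s = 39912.3126 days
years = 39912.3126 / 365.25 = 109.2740 years

109.2740 years


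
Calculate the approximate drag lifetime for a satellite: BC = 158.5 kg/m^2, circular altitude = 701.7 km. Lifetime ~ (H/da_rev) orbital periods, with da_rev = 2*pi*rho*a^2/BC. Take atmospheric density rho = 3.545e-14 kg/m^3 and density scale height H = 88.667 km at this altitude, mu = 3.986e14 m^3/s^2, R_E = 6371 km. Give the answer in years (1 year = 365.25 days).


a = R_E + alt = 7072.7000 km = 7.0727e+06 m
da_rev = 2*pi*rho*a^2/BC = 2*pi*3.545e-14*(7.0727e+06)^2/158.5 = 0.0702970849 m per revolution
N = H/da_rev = 88667.0000 m / 0.0702970849 m = 1.2613183e+06 revolutions
P = 2*pi*sqrt(a^3/mu) = 5919.5552 s
lifetime = N*P = 1.2613183e+06 * 5919.5552 = 7.4664434e+09 s = 86417.1687 days
years = 86417.1687 / 365.25 = 236.5973 years

236.5973 years


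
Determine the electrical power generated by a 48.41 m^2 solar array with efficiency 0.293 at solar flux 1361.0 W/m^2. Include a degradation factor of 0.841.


P = area * eta * S * degradation
P = 48.41 * 0.293 * 1361.0 * 0.841
P = 16235.1694 W

16235.1694 W


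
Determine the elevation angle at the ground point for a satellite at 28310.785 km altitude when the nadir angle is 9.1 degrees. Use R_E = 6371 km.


r = R_E + alt = 34681.7850 km
Law of sines in the satellite / Earth-center / ground-point triangle:
  sin(nadir)/R_E = sin(90 + el)/r  =>  cos(el) = (r/R_E)*sin(nadir)
cos(el) = (34681.7850 / 6371.0000) * sin(9.1 deg) = 0.8609644
el = arccos(0.8609644) = 30.5750 deg
(Earth-central angle = 90 - nadir - el = 50.3250 deg)

30.5750 degrees


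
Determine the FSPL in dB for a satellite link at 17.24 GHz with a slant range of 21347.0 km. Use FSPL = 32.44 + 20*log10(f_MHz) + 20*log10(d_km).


f = 17.24 GHz = 17240.0000 MHz
d = 21347.0 km
FSPL = 32.44 + 20*log10(17240.0000) + 20*log10(21347.0)
FSPL = 32.44 + 84.7307 + 86.5867
FSPL = 203.7575 dB

203.7575 dB


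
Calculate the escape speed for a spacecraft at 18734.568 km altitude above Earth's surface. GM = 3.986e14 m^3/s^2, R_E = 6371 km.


r = 6371.0 + 18734.568 = 25105.5680 km = 2.5105568e+07 m
v_esc = sqrt(2*mu/r) = sqrt(2*3.986e14 / 2.5105568e+07)
v_esc = 5635.0610 m/s = 5.6351 km/s

5.6351 km/s


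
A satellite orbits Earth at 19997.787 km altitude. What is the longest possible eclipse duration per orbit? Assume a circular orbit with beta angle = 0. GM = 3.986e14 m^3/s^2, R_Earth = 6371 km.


r = 26368.7870 km
T = 710.2238 min
Eclipse fraction = arcsin(R_E/r)/pi = arcsin(6371.0000/26368.7870)/pi
= arcsin(0.2416114)/pi = 0.07767593
Eclipse duration = 0.07767593 * 710.2238 = 55.1673 min

55.1673 minutes


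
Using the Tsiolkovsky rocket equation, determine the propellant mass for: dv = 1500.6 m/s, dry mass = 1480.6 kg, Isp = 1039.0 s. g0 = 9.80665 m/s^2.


ve = Isp * g0 = 1039.0 * 9.80665 = 10189.109350 m/s
mass ratio = exp(dv/ve) = exp(1500.6/10189.109350) = 1.15867243
m_prop = m_dry * (mr - 1) = 1480.6 * (1.15867243 - 1)
m_prop = 234.9304 kg

234.9304 kg


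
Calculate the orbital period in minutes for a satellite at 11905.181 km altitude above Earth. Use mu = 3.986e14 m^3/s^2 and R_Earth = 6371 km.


r = 18276.1810 km = 1.8276181e+07 m
T = 2*pi*sqrt(r^3/mu) = 2*pi*sqrt(6.1045879e+21 / 3.986e14)
T = 24588.9168 s = 409.8153 min

409.8153 minutes


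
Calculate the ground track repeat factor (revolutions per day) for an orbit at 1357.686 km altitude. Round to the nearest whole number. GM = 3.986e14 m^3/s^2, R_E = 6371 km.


r = 7.728686e+06 m
T = 2*pi*sqrt(r^3/mu) = 6761.9151 s = 112.6986 min
revs/day = 1440 / 112.6986 = 12.7774
Rounded: 13 revolutions per day

13 revolutions per day


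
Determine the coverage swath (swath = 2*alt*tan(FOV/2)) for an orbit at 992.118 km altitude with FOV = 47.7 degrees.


FOV = 47.7 deg = 0.8325221 rad
swath = 2 * alt * tan(FOV/2) = 2 * 992.118 * tan(0.416261)
swath = 2 * 992.118 * 0.4420954
swath = 877.2216 km

877.2216 km


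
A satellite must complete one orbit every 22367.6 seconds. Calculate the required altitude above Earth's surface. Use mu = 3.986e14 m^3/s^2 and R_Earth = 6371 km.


T = 22367.6 s
r = (mu*T^2/(4*pi^2))^(1/3) = (3.986e14 * 22367.6^2 / (4*pi^2))^(1/3)
r = 1.7158215e+07 m = 17158.2152 km
alt = r - R_E = 17158.2152 - 6371 = 10787.2152 km

10787.2152 km


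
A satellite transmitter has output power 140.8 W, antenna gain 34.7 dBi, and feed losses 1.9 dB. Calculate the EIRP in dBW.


Pt = 140.8 W = 21.4860 dBW
EIRP = Pt_dBW + Gt - losses = 21.4860 + 34.7 - 1.9 = 54.2860 dBW

54.2860 dBW


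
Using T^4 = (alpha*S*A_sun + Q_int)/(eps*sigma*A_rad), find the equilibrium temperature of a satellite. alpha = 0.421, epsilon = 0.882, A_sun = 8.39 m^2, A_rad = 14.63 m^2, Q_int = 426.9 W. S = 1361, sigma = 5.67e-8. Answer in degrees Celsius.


Numerator = alpha*S*A_sun + Q_int = 0.421*1361*8.39 + 426.9 = 5234.2106 W
Denominator = eps*sigma*A_rad = 0.882*5.67e-8*14.63 = 7.3163752e-07 W/K^4
T^4 = 7.1541035e+09 K^4
T = 290.8297 K = 17.6797 C

17.6797 degrees Celsius


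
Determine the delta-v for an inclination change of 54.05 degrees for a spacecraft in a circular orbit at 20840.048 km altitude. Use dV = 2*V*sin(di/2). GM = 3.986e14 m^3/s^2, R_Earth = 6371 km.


r = 27211.0480 km = 2.7211048e+07 m
V = sqrt(mu/r) = 3827.3309 m/s
di = 54.05 deg = 0.9433505 rad
dV = 2*V*sin(di/2) = 2*3827.3309*sin(0.4716752)
dV = 3478.1194 m/s = 3.4781 km/s

3.4781 km/s


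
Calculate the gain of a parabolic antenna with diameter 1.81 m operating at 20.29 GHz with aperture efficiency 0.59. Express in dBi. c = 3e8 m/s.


lambda = c/f = 3e8 / 2.029e+10 = 0.01478561 m
G = eta*(pi*D/lambda)^2 = 0.59*(pi*1.81/0.01478561)^2
G = 87263.0707 (linear)
G = 10*log10(87263.0707) = 49.4083 dBi

49.4083 dBi


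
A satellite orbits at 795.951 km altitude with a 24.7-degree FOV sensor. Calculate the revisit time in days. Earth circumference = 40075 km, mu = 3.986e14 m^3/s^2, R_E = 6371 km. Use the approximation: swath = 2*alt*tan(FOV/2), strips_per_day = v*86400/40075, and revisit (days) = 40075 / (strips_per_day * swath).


swath = 2*795.951*tan(0.2155482) = 348.5463 km
v = sqrt(mu/r) = 7457.6403 m/s = 7.4576 km/s
strips/day = v*86400/40075 = 7.4576*86400/40075 = 16.0784
coverage/day = strips * swath = 16.0784 * 348.5463 = 5604.0512 km
revisit = 40075 / 5604.0512 = 7.1511 days

7.1511 days


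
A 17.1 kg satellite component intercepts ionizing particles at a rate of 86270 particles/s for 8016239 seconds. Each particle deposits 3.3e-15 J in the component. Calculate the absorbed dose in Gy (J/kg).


Total energy deposited = rate * time * E_per
  = 86270 * 8016239 * 3.3e-15 = 0.002282151 J
Dose = E_total / mass = 0.002282151 / 17.1
Dose = 1.3345913e-04 Gy

1.3346e-04 Gy


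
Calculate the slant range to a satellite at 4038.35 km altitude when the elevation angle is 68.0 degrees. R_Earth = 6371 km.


h = 4038.35 km, el = 68.0 deg
d = -R_E*sin(el) + sqrt((R_E*sin(el))^2 + 2*R_E*h + h^2)
d = -6371.0000*sin(1.1868) + sqrt((6371.0000*0.9271839)^2 + 2*6371.0000*4038.35 + 4038.35^2)
d = 4224.9706 km

4224.9706 km


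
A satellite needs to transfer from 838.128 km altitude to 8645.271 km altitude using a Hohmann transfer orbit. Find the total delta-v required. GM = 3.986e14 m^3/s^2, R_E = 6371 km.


r1 = 7209.1280 km = 7.209128e+06 m
r2 = 15016.2710 km = 1.5016271e+07 m
dv1 = sqrt(mu/r1)*(sqrt(2*r2/(r1+r2)) - 1) = 1207.8845 m/s
dv2 = sqrt(mu/r2)*(1 - sqrt(2*r1/(r1+r2))) = 1002.4156 m/s
total dv = |dv1| + |dv2| = 1207.8845 + 1002.4156 = 2210.3001 m/s = 2.2103 km/s

2.2103 km/s


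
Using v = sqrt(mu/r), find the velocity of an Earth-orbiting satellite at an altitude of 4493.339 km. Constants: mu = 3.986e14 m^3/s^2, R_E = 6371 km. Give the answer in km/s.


r = R_E + alt = 6371.0 + 4493.339 = 10864.3390 km = 1.0864339e+07 m
v = sqrt(mu/r) = sqrt(3.986e14 / 1.0864339e+07) = 6057.1314 m/s = 6.0571 km/s

6.0571 km/s


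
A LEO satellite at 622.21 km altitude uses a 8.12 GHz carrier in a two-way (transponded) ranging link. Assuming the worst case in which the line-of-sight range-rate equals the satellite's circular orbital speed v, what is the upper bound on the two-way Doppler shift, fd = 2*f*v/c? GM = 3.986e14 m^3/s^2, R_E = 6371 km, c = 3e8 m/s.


r = 6.99321e+06 m
v = sqrt(mu/r) = 7549.7116 m/s (worst-case radial velocity)
f = 8.12 GHz = 8.12e+09 Hz
fd = 2*f*v/c = 2*8.12e+09*7549.7116/3.0e+08
fd = 408691.0550 Hz

408691.0550 Hz


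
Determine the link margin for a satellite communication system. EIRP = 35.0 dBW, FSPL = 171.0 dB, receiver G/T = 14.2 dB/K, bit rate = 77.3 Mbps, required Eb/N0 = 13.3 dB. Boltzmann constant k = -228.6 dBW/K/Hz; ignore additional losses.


C/N0 = EIRP - FSPL + G/T - k = 35.0 - 171.0 + 14.2 - (-228.6)
C/N0 = 106.8000 dB-Hz
R_b = 77.3 Mbps = 7.73e+07 bps -> 10*log10(R_b) = 78.8818 dB-Hz
Eb/N0 = C/N0 - 10*log10(R_b) = 106.8000 - 78.8818 = 27.9182 dB
Margin = Eb/N0 - Eb/N0_req = 27.9182 - 13.3 = 14.6182 dB (link closes)

14.6182 dB


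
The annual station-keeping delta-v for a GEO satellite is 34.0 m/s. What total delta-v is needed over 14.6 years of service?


dV = rate * years = 34.0 * 14.6
dV = 496.4000 m/s

496.4000 m/s


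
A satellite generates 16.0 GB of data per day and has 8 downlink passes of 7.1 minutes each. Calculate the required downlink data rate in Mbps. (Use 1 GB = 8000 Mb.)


total contact time = 8 * 7.1 * 60 = 3408.0000 s
data = 16.0 GB = 128000.0000 Mb
rate = 128000.0000 / 3408.0000 = 37.5587 Mbps

37.5587 Mbps


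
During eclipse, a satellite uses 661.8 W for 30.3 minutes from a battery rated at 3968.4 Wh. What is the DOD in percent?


E_used = P * t / 60 = 661.8 * 30.3 / 60 = 334.2090 Wh
DOD = E_used / E_total * 100 = 334.2090 / 3968.4 * 100
DOD = 8.4218 %

8.4218 %


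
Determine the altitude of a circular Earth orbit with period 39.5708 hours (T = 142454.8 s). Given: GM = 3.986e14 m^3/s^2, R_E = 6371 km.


T = 142454.8 s
r = (mu*T^2/(4*pi^2))^(1/3) = (3.986e14 * 142454.8^2 / (4*pi^2))^(1/3)
r = 5.8953634e+07 m = 58953.6335 km
alt = r - R_E = 58953.6335 - 6371 = 52582.6335 km

52582.6335 km


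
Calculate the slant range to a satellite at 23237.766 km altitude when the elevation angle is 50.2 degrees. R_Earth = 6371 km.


h = 23237.766 km, el = 50.2 deg
d = -R_E*sin(el) + sqrt((R_E*sin(el))^2 + 2*R_E*h + h^2)
d = -6371.0000*sin(0.8761553) + sqrt((6371.0000*0.7682835)^2 + 2*6371.0000*23237.766 + 23237.766^2)
d = 24431.8374 km

24431.8374 km


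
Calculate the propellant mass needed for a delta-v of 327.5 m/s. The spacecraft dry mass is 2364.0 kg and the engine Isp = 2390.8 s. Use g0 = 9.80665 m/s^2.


ve = Isp * g0 = 2390.8 * 9.80665 = 23445.738820 m/s
mass ratio = exp(dv/ve) = exp(327.5/23445.738820) = 1.01406644
m_prop = m_dry * (mr - 1) = 2364.0 * (1.01406644 - 1)
m_prop = 33.2531 kg

33.2531 kg


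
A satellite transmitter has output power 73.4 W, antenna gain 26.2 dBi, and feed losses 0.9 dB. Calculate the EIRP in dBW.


Pt = 73.4 W = 18.6570 dBW
EIRP = Pt_dBW + Gt - losses = 18.6570 + 26.2 - 0.9 = 43.9570 dBW

43.9570 dBW


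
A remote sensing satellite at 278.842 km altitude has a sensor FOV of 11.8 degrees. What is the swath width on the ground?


FOV = 11.8 deg = 0.2059489 rad
swath = 2 * alt * tan(FOV/2) = 2 * 278.842 * tan(0.1029744)
swath = 2 * 278.842 * 0.1033399
swath = 57.6310 km

57.6310 km


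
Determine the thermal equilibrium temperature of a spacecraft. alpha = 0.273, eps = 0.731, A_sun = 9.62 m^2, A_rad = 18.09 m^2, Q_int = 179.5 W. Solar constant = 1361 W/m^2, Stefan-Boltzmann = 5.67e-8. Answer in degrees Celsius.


Numerator = alpha*S*A_sun + Q_int = 0.273*1361*9.62 + 179.5 = 3753.8399 W
Denominator = eps*sigma*A_rad = 0.731*5.67e-8*18.09 = 7.4978889e-07 W/K^4
T^4 = 5.006529e+09 K^4
T = 266.0016 K = -7.1484 C

-7.1484 degrees Celsius


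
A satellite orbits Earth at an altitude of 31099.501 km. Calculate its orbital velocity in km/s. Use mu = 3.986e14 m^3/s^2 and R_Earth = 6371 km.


r = R_E + alt = 6371.0 + 31099.501 = 37470.5010 km = 3.7470501e+07 m
v = sqrt(mu/r) = sqrt(3.986e14 / 3.7470501e+07) = 3261.5489 m/s = 3.2615 km/s

3.2615 km/s


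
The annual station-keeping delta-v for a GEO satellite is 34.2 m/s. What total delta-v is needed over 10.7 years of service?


dV = rate * years = 34.2 * 10.7
dV = 365.9400 m/s

365.9400 m/s


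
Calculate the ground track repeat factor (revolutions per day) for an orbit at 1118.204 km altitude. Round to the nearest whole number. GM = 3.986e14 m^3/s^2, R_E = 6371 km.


r = 7.489204e+06 m
T = 2*pi*sqrt(r^3/mu) = 6450.0742 s = 107.5012 min
revs/day = 1440 / 107.5012 = 13.3952
Rounded: 13 revolutions per day

13 revolutions per day


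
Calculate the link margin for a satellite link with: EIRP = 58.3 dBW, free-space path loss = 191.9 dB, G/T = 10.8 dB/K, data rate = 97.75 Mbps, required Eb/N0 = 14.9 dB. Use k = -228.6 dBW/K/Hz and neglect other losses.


C/N0 = EIRP - FSPL + G/T - k = 58.3 - 191.9 + 10.8 - (-228.6)
C/N0 = 105.8000 dB-Hz
R_b = 97.75 Mbps = 9.775e+07 bps -> 10*log10(R_b) = 79.9012 dB-Hz
Eb/N0 = C/N0 - 10*log10(R_b) = 105.8000 - 79.9012 = 25.8988 dB
Margin = Eb/N0 - Eb/N0_req = 25.8988 - 14.9 = 10.9988 dB (link closes)

10.9988 dB


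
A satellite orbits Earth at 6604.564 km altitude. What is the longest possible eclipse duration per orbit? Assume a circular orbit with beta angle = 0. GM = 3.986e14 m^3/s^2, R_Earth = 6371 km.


r = 12975.5640 km
T = 245.1598 min
Eclipse fraction = arcsin(R_E/r)/pi = arcsin(6371.0000/12975.5640)/pi
= arcsin(0.4909999)/pi = 0.1633684
Eclipse duration = 0.1633684 * 245.1598 = 40.0514 min

40.0514 minutes


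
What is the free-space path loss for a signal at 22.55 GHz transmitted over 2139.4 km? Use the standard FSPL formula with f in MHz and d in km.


f = 22.55 GHz = 22550.0000 MHz
d = 2139.4 km
FSPL = 32.44 + 20*log10(22550.0000) + 20*log10(2139.4)
FSPL = 32.44 + 87.0629 + 66.6058
FSPL = 186.1088 dB

186.1088 dB


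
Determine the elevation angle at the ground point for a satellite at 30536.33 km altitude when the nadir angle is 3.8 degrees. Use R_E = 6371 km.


r = R_E + alt = 36907.3300 km
Law of sines in the satellite / Earth-center / ground-point triangle:
  sin(nadir)/R_E = sin(90 + el)/r  =>  cos(el) = (r/R_E)*sin(nadir)
cos(el) = (36907.3300 / 6371.0000) * sin(3.8 deg) = 0.383926
el = arccos(0.383926) = 67.4229 deg
(Earth-central angle = 90 - nadir - el = 18.7771 deg)

67.4229 degrees


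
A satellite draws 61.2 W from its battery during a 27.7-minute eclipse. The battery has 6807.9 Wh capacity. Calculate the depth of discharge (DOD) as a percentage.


E_used = P * t / 60 = 61.2 * 27.7 / 60 = 28.2540 Wh
DOD = E_used / E_total * 100 = 28.2540 / 6807.9 * 100
DOD = 0.4150178 %

0.4150 %


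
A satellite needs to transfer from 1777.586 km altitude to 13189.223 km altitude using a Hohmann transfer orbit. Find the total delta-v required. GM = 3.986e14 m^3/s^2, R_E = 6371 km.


r1 = 8148.5860 km = 8.148586e+06 m
r2 = 19560.2230 km = 1.9560223e+07 m
dv1 = sqrt(mu/r1)*(sqrt(2*r2/(r1+r2)) - 1) = 1316.3420 m/s
dv2 = sqrt(mu/r2)*(1 - sqrt(2*r1/(r1+r2))) = 1052.1949 m/s
total dv = |dv1| + |dv2| = 1316.3420 + 1052.1949 = 2368.5369 m/s = 2.3685 km/s

2.3685 km/s


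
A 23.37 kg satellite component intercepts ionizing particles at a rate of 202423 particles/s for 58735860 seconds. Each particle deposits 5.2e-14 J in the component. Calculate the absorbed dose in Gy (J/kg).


Total energy deposited = rate * time * E_per
  = 202423 * 58735860 * 5.2e-14 = 0.6182534 J
Dose = E_total / mass = 0.6182534 / 23.37
Dose = 0.026455 Gy

0.0265 Gy


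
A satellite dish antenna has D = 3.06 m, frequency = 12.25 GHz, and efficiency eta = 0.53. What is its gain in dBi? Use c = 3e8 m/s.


lambda = c/f = 3e8 / 1.225e+10 = 0.0244898 m
G = eta*(pi*D/lambda)^2 = 0.53*(pi*3.06/0.0244898)^2
G = 81667.2884 (linear)
G = 10*log10(81667.2884) = 49.1205 dBi

49.1205 dBi


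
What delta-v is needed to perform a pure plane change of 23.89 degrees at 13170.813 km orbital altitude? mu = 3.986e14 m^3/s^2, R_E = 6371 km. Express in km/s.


r = 19541.8130 km = 1.9541813e+07 m
V = sqrt(mu/r) = 4516.3358 m/s
di = 23.89 deg = 0.4169592 rad
dV = 2*V*sin(di/2) = 2*4516.3358*sin(0.2084796)
dV = 1869.5159 m/s = 1.8695 km/s

1.8695 km/s


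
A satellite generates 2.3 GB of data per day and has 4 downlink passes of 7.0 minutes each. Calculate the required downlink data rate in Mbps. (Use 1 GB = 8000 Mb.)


total contact time = 4 * 7.0 * 60 = 1680.0000 s
data = 2.3 GB = 18400.0000 Mb
rate = 18400.0000 / 1680.0000 = 10.9524 Mbps

10.9524 Mbps


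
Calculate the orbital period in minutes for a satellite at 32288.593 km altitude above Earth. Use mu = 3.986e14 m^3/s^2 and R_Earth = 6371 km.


r = 38659.5930 km = 3.8659593e+07 m
T = 2*pi*sqrt(r^3/mu) = 2*pi*sqrt(5.7779241e+22 / 3.986e14)
T = 75647.9455 s = 1260.7991 min

1260.7991 minutes


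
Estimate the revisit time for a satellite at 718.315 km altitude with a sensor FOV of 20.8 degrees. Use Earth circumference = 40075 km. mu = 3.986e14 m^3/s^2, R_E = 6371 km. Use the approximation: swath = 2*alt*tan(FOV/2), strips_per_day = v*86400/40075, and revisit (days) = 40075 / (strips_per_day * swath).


swath = 2*718.315*tan(0.1815142) = 263.6709 km
v = sqrt(mu/r) = 7498.3639 m/s = 7.4984 km/s
strips/day = v*86400/40075 = 7.4984*86400/40075 = 16.1662
coverage/day = strips * swath = 16.1662 * 263.6709 = 4262.5452 km
revisit = 40075 / 4262.5452 = 9.4017 days

9.4017 days
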